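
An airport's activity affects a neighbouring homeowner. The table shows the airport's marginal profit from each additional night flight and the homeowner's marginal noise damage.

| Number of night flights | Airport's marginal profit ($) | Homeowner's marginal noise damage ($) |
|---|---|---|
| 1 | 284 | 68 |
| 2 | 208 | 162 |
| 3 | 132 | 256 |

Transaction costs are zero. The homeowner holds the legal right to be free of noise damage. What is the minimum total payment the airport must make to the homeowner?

$230

Efficient level: marginal profit ≥ marginal noise damage through level 2, so k* = 2.
With the homeowner holding the right, the airport must at least compensate total damage at k*: 68 + 162 = 230.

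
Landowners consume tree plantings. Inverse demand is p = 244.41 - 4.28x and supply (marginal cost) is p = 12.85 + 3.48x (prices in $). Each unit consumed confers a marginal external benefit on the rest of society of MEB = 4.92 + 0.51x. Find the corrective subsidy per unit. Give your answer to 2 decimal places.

Social marginal benefit = demand + MEB = 249.33 - 3.77x.
Set SMB = MC: 249.33 - 3.77x = 12.85 + 3.48x → x* = 32.6179.
The Pigouvian subsidy equals MEB at x*: 4.92 + 0.51×32.6179 = 21.5551.

subsidy = $21.56 per unit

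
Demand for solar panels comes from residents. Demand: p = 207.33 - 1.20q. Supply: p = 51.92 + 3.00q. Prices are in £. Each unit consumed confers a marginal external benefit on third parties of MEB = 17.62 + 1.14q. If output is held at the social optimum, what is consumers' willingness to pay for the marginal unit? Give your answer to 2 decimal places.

P = £139.48

Social marginal benefit = demand + MEB = 224.95 - 0.06q.
Set SMB = MC: 224.95 - 0.06q = 51.92 + 3.00q → q* = 56.5458.
Consumer price on the demand curve at q*: 207.33 − 1.20×56.5458 = 139.4750.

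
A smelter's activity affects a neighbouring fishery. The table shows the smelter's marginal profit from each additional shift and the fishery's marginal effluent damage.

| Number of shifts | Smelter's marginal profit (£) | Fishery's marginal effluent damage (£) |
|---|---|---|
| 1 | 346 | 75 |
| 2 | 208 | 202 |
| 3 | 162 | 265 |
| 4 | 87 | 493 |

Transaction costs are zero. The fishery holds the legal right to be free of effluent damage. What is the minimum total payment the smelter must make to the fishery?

£277

Efficient level: marginal profit ≥ marginal effluent damage through level 2, so k* = 2.
With the fishery holding the right, the smelter must at least compensate total damage at k*: 75 + 202 = 277.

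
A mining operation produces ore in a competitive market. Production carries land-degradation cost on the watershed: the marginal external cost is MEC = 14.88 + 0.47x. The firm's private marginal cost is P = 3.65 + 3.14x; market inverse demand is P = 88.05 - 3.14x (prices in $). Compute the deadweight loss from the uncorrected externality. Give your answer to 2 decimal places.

DWL = $33.28

Market equilibrium (private): 3.65 + 3.14x = 88.05 - 3.14x → x_m = 13.4395.
Social marginal cost = private MC + MEC = 18.53 + 3.61x.
Set SMC = demand: 18.53 + 3.61x = 88.05 - 3.14x → x* = 10.2993.
The welfare-loss triangle has base |x_m − x*| and height MEC(x_m) (the vertical gap between SMC and demand is zero at x* and MEC at x_m).
DWL = ½ × 3.1402 × 21.1966 = 33.2808.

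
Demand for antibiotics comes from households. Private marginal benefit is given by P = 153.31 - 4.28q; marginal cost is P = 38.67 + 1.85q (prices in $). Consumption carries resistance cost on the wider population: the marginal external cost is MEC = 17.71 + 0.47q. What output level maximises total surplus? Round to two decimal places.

q* = 14.69

Social marginal benefit = demand − MEC = 135.60 - 4.75q.
Set SMB = MC: 135.60 - 4.75q = 38.67 + 1.85q → q* = 14.6864.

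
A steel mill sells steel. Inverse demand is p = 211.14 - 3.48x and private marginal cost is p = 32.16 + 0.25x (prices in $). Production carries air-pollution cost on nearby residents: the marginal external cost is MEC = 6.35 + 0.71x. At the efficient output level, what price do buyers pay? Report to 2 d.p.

P = $75.84

Social marginal cost = private MC + MEC = 38.51 + 0.96x.
Set SMC = demand: 38.51 + 0.96x = 211.14 - 3.48x → x* = 38.8806.
Consumer price on the demand curve at x*: 211.14 − 3.48×38.8806 = 75.8355.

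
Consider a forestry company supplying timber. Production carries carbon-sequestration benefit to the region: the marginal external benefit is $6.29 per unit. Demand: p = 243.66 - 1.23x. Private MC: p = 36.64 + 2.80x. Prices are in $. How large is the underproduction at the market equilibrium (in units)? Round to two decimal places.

Market equilibrium (private): 36.64 + 2.80x = 243.66 - 1.23x → x_m = 51.3697.
Social marginal cost = private MC − MEB = 30.35 + 2.80x.
Set SMC = demand: 30.35 + 2.80x = 243.66 - 1.23x → x* = 52.9305.
Gap = |51.3697 − 52.9305| = 1.5608.

1.56 units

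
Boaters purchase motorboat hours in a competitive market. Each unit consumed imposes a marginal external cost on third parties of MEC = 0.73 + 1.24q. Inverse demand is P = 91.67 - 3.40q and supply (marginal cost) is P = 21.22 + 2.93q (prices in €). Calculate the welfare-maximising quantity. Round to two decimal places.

q* = 9.21

Social marginal benefit = demand − MEC = 90.94 - 4.64q.
Set SMB = MC: 90.94 - 4.64q = 21.22 + 2.93q → q* = 9.2100.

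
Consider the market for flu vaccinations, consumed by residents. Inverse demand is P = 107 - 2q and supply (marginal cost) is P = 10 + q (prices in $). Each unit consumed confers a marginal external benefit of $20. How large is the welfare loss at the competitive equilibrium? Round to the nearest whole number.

DWL = $67

Market equilibrium (private): 10 + q = 107 - 2q → q_m = 32.3333.
Social marginal benefit = demand + MEB = 127 - 2q.
Set SMB = MC: 127 - 2q = 10 + q → q* = 39.0000.
The loss is the area between SMB and MC from q* to q_m; with linear curves that's a triangle of height MEB(q_m).
DWL = ½ × 6.6667 × 20.0000 = 66.6670.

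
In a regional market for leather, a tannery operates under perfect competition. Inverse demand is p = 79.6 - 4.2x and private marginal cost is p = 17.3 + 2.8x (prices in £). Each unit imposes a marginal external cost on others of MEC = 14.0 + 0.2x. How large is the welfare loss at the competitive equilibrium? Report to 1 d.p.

Market equilibrium (private): 17.3 + 2.8x = 79.6 - 4.2x → x_m = 8.9000.
Social marginal cost = private MC + MEC = 31.3 + 3.0x.
Set SMC = demand: 31.3 + 3.0x = 79.6 - 4.2x → x* = 6.7083.
The loss is the area between SMC and demand from x* to x_m; with linear curves that's a triangle of height MEC(x_m).
DWL = ½ × 2.1917 × 15.7800 = 17.2925.

DWL = £17.3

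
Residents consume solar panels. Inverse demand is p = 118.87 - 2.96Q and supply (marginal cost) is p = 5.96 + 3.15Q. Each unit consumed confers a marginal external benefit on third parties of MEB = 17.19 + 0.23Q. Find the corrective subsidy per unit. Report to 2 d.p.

subsidy = 22.28 per unit

Social marginal benefit = demand + MEB = 136.06 - 2.73Q.
Set SMB = MC: 136.06 - 2.73Q = 5.96 + 3.15Q → Q* = 22.1259.
The Pigouvian subsidy equals MEB at Q*: 17.19 + 0.23×22.1259 = 22.2790.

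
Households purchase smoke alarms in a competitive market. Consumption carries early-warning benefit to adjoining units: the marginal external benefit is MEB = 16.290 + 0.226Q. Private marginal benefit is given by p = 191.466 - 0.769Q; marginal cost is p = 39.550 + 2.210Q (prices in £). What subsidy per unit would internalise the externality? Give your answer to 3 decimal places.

subsidy = £30.098 per unit

Social marginal benefit = demand + MEB = 207.756 - 0.543Q.
Set SMB = MC: 207.756 - 0.543Q = 39.550 + 2.210Q → Q* = 61.0992.
The Pigouvian subsidy equals MEB at Q*: 16.290 + 0.226×61.0992 = 30.0984.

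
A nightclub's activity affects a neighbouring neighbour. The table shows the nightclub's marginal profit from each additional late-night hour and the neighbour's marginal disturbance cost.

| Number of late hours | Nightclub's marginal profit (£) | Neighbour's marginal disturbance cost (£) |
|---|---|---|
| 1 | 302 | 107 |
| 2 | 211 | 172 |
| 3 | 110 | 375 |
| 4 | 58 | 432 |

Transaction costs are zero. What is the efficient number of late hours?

2

Bargaining reaches the level where marginal profit last exceeds marginal disturbance cost.
That holds through level 2 (211 ≥ 172) but not at 3 (110 < 375).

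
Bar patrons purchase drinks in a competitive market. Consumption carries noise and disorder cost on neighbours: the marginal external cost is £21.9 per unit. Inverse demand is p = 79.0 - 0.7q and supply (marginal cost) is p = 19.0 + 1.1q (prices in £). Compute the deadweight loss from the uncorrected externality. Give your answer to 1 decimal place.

Market equilibrium (private): 19.0 + 1.1q = 79.0 - 0.7q → q_m = 33.3333.
Social marginal benefit = demand − MEC = 57.1 - 0.7q.
Set SMB = MC: 57.1 - 0.7q = 19.0 + 1.1q → q* = 21.1667.
The loss is the area between SMB and MC from q* to q_m; with linear curves that's a triangle of height MEC(q_m).
DWL = ½ × 12.1666 × 21.9000 = 133.2243.

DWL = £133.2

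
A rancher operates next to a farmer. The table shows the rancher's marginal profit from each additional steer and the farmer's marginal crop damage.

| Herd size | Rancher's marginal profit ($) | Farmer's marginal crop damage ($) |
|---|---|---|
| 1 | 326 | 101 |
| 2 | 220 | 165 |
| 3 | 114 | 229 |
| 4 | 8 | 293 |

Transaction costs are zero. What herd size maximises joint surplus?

2

Bargaining reaches the level where marginal profit last exceeds marginal crop damage.
That holds through level 2 (220 ≥ 165) but not at 3 (114 < 229).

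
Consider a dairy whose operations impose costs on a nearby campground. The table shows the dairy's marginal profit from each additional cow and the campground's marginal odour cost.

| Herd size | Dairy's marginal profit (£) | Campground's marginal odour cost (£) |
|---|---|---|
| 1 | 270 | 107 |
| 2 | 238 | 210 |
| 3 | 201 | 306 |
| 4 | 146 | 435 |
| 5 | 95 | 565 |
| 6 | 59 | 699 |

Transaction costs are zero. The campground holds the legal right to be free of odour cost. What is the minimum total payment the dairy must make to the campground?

£317

Efficient level: marginal profit ≥ marginal odour cost through level 2, so k* = 2.
With the campground holding the right, the dairy must at least compensate total damage at k*: 107 + 210 = 317.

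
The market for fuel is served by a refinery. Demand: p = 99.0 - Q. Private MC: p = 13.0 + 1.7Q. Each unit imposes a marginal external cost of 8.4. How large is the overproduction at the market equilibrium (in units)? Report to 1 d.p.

3.1 units

Market equilibrium (private): 13.0 + 1.7Q = 99.0 - Q → Q_m = 31.8519.
Social marginal cost = private MC + MEC = 21.4 + 1.7Q.
Set SMC = demand: 21.4 + 1.7Q = 99.0 - Q → Q* = 28.7407.
Gap = |31.8519 − 28.7407| = 3.1112.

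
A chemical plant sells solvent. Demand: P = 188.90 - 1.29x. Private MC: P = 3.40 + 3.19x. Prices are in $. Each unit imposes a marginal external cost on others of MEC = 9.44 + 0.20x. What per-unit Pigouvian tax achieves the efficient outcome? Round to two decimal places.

Social marginal cost = private MC + MEC = 12.84 + 3.39x.
Set SMC = demand: 12.84 + 3.39x = 188.90 - 1.29x → x* = 37.6197.
The Pigouvian tax equals MEC at x*: 9.44 + 0.20×37.6197 = 16.9639.

tax = $16.96 per unit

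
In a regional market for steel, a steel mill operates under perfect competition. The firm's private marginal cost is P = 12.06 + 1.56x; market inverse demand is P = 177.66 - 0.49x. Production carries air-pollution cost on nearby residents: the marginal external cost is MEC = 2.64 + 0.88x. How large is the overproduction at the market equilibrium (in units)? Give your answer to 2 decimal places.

25.16 units

Market equilibrium (private): 12.06 + 1.56x = 177.66 - 0.49x → x_m = 80.7805.
Social marginal cost = private MC + MEC = 14.70 + 2.44x.
Set SMC = demand: 14.70 + 2.44x = 177.66 - 0.49x → x* = 55.6177.
Gap = |80.7805 − 55.6177| = 25.1628.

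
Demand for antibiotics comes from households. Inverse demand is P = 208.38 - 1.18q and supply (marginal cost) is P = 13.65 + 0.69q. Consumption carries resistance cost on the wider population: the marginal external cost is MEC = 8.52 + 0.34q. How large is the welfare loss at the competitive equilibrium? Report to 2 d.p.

DWL = 436.53

Market equilibrium (private): 13.65 + 0.69q = 208.38 - 1.18q → q_m = 104.1337.
Social marginal benefit = demand − MEC = 199.86 - 1.52q.
Set SMB = MC: 199.86 - 1.52q = 13.65 + 0.69q → q* = 84.2579.
The welfare-loss triangle has base |q_m − q*| and height MEC(q_m) (the vertical gap between SMB and MC is zero at q* and MEC at q_m).
DWL = ½ × 19.8758 × 43.9255 = 436.5272.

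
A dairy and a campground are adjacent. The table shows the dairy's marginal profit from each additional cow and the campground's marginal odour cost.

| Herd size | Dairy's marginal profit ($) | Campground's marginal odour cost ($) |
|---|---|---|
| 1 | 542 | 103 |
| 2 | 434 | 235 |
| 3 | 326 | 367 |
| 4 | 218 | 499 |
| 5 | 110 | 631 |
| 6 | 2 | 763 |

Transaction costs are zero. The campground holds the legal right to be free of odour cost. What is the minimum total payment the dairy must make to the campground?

Efficient level: marginal profit ≥ marginal odour cost through level 2, so k* = 2.
With the campground holding the right, the dairy must at least compensate total damage at k*: 103 + 235 = 338.

$338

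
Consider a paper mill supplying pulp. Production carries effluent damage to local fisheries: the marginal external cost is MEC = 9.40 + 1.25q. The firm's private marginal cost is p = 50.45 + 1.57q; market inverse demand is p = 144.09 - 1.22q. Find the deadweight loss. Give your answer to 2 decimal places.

DWL = 326.38

Market equilibrium (private): 50.45 + 1.57q = 144.09 - 1.22q → q_m = 33.5627.
Social marginal cost = private MC + MEC = 59.85 + 2.82q.
Set SMC = demand: 59.85 + 2.82q = 144.09 - 1.22q → q* = 20.8515.
The loss is the area between SMC and demand from q* to q_m; with linear curves that's a triangle of height MEC(q_m).
DWL = ½ × 12.7112 × 51.3534 = 326.3817.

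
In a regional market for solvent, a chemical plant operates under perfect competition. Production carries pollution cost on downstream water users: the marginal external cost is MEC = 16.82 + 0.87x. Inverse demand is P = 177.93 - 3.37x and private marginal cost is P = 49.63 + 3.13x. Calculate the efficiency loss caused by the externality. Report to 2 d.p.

Market equilibrium (private): 49.63 + 3.13x = 177.93 - 3.37x → x_m = 19.7385.
Social marginal cost = private MC + MEC = 66.45 + 4.00x.
Set SMC = demand: 66.45 + 4.00x = 177.93 - 3.37x → x* = 15.1262.
The welfare-loss triangle has base |x_m − x*| and height MEC(x_m) (the vertical gap between SMC and demand is zero at x* and MEC at x_m).
DWL = ½ × 4.6123 × 33.9925 = 78.3918.

DWL = 78.39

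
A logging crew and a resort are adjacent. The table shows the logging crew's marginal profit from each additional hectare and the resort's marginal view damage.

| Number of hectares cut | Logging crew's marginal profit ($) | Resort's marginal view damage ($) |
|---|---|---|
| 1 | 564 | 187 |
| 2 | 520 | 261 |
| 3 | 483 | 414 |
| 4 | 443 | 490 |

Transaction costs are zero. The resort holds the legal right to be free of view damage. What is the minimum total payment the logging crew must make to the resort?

Efficient level: marginal profit ≥ marginal view damage through level 3, so k* = 3.
With the resort holding the right, the logging crew must at least compensate total damage at k*: 187 + 261 + 414 = 862.

$862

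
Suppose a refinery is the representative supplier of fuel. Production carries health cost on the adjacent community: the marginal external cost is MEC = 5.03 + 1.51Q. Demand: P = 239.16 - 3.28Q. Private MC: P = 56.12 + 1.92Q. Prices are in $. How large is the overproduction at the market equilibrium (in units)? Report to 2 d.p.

Market equilibrium (private): 56.12 + 1.92Q = 239.16 - 3.28Q → Q_m = 35.2000.
Social marginal cost = private MC + MEC = 61.15 + 3.43Q.
Set SMC = demand: 61.15 + 3.43Q = 239.16 - 3.28Q → Q* = 26.5291.
Gap = |35.2000 − 26.5291| = 8.6709.

8.67 units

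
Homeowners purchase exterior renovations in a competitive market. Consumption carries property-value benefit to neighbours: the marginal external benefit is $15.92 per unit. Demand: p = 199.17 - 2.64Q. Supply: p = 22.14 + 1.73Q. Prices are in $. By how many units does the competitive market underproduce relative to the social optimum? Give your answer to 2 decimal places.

3.64 units

Market equilibrium (private): 22.14 + 1.73Q = 199.17 - 2.64Q → Q_m = 40.5103.
Social marginal benefit = demand + MEB = 215.09 - 2.64Q.
Set SMB = MC: 215.09 - 2.64Q = 22.14 + 1.73Q → Q* = 44.1533.
Gap = |40.5103 − 44.1533| = 3.6430.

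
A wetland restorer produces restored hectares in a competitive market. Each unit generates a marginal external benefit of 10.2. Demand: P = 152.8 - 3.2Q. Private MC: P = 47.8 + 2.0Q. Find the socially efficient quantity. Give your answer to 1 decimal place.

Social marginal cost = private MC − MEB = 37.6 + 2.0Q.
Set SMC = demand: 37.6 + 2.0Q = 152.8 - 3.2Q → Q* = 22.1538.

Q* = 22.2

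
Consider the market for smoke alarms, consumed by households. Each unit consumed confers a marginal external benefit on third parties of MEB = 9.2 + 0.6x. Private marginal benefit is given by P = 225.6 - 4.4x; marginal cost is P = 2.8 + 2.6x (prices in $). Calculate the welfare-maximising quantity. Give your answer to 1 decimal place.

Social marginal benefit = demand + MEB = 234.8 - 3.8x.
Set SMB = MC: 234.8 - 3.8x = 2.8 + 2.6x → x* = 36.2500.

x* = 36.3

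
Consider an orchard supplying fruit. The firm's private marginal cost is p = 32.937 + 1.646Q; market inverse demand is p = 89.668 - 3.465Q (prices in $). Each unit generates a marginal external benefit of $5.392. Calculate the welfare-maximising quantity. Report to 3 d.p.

Q* = 12.155

Social marginal cost = private MC − MEB = 27.545 + 1.646Q.
Set SMC = demand: 27.545 + 1.646Q = 89.668 - 3.465Q → Q* = 12.1548.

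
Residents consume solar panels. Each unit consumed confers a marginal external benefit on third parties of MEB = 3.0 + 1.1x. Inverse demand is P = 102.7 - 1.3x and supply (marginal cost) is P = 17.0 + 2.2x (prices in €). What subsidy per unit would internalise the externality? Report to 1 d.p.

subsidy = €43.7 per unit

Social marginal benefit = demand + MEB = 105.7 - 0.2x.
Set SMB = MC: 105.7 - 0.2x = 17.0 + 2.2x → x* = 36.9583.
The Pigouvian subsidy equals MEB at x*: 3.0 + 1.1×36.9583 = 43.6541.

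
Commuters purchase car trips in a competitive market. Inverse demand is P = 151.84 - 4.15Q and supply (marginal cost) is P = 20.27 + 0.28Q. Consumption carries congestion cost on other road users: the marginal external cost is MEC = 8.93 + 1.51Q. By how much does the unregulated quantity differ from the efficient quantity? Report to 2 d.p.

Market equilibrium (private): 20.27 + 0.28Q = 151.84 - 4.15Q → Q_m = 29.6998.
Social marginal benefit = demand − MEC = 142.91 - 5.66Q.
Set SMB = MC: 142.91 - 5.66Q = 20.27 + 0.28Q → Q* = 20.6465.
Gap = |29.6998 − 20.6465| = 9.0533.

9.05 units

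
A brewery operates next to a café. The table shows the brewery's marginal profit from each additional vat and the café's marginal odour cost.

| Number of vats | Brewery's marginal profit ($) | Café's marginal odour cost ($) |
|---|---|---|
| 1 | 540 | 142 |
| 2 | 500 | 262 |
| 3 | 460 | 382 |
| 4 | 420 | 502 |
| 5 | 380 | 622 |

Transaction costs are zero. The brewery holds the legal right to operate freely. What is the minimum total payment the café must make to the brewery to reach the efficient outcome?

Left alone the brewery would choose level 5 (marginal profit stays positive).
Efficient level: k* = 3 (marginal profit ≥ marginal odour cost through 3).
The café must at least cover the brewery's forgone profit from cutting 5→3: 420 + 380 = 800.

$800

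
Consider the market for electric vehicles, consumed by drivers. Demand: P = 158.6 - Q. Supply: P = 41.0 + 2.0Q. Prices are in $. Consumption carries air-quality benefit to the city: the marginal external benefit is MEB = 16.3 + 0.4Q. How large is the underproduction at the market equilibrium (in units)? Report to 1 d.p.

Market equilibrium (private): 41.0 + 2.0Q = 158.6 - Q → Q_m = 39.2000.
Social marginal benefit = demand + MEB = 174.9 - 0.6Q.
Set SMB = MC: 174.9 - 0.6Q = 41.0 + 2.0Q → Q* = 51.5000.
Gap = |39.2000 − 51.5000| = 12.3000.

12.3 units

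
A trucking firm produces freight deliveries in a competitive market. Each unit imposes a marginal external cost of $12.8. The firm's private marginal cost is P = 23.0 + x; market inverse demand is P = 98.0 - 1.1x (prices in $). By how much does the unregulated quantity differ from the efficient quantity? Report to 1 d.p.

6.1 units

Market equilibrium (private): 23.0 + x = 98.0 - 1.1x → x_m = 35.7143.
Social marginal cost = private MC + MEC = 35.8 + x.
Set SMC = demand: 35.8 + x = 98.0 - 1.1x → x* = 29.6190.
Gap = |35.7143 − 29.6190| = 6.0953.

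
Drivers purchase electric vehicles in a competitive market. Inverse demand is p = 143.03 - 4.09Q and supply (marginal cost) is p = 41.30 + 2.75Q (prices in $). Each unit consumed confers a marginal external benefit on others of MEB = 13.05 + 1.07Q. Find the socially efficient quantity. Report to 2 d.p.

Q* = 19.89

Social marginal benefit = demand + MEB = 156.08 - 3.02Q.
Set SMB = MC: 156.08 - 3.02Q = 41.30 + 2.75Q → Q* = 19.8925.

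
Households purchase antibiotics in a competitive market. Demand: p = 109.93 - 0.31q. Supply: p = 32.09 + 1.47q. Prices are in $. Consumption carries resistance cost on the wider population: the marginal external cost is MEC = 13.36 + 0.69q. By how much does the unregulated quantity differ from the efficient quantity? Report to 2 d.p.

Market equilibrium (private): 32.09 + 1.47q = 109.93 - 0.31q → q_m = 43.7303.
Social marginal benefit = demand − MEC = 96.57 - q.
Set SMB = MC: 96.57 - q = 32.09 + 1.47q → q* = 26.1053.
Gap = |43.7303 − 26.1053| = 17.6250.

17.63 units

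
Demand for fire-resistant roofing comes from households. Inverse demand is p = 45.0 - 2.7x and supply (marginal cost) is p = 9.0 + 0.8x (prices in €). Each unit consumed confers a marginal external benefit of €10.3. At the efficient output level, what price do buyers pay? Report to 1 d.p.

Social marginal benefit = demand + MEB = 55.3 - 2.7x.
Set SMB = MC: 55.3 - 2.7x = 9.0 + 0.8x → x* = 13.2286.
Consumer price on the demand curve at x*: 45.0 − 2.7×13.2286 = 9.2828.

P = €9.3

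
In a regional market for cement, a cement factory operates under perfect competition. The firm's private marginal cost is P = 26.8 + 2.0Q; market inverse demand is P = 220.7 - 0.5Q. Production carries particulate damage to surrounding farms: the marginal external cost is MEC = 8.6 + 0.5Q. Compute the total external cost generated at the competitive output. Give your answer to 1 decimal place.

2170.9

Market equilibrium (private): 26.8 + 2.0Q = 220.7 - 0.5Q → Q_m = 77.5600.
Total external cost = ∫₀^{Q_m} (8.6 + 0.5Q) dQ = 8.6×77.5600 + ½×0.5×77.5600² = 2170.9044.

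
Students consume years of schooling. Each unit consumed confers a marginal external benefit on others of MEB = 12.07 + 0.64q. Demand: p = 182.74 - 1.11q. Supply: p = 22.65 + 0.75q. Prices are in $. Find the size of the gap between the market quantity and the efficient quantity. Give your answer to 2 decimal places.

55.04 units

Market equilibrium (private): 22.65 + 0.75q = 182.74 - 1.11q → q_m = 86.0699.
Social marginal benefit = demand + MEB = 194.81 - 0.47q.
Set SMB = MC: 194.81 - 0.47q = 22.65 + 0.75q → q* = 141.1148.
Gap = |86.0699 − 141.1148| = 55.0449.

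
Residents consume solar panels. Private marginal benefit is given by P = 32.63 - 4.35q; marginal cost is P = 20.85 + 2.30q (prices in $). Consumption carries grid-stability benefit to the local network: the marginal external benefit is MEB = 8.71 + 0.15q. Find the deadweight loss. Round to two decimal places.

DWL = $6.20

Market equilibrium (private): 20.85 + 2.30q = 32.63 - 4.35q → q_m = 1.7714.
Social marginal benefit = demand + MEB = 41.34 - 4.20q.
Set SMB = MC: 41.34 - 4.20q = 20.85 + 2.30q → q* = 3.1523.
Height of the DWL triangle at q_m is SMB(q_m) − MC(q_m) = MEB(q_m) = 8.9757.
DWL = ½ × 1.3809 × 8.9757 = 6.1973.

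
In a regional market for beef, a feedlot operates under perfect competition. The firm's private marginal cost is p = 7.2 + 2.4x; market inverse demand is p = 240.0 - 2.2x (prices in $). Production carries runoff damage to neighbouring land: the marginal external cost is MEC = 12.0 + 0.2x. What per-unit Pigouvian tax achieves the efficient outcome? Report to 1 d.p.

tax = $21.2 per unit

Social marginal cost = private MC + MEC = 19.2 + 2.6x.
Set SMC = demand: 19.2 + 2.6x = 240.0 - 2.2x → x* = 46.0000.
The Pigouvian tax equals MEC at x*: 12.0 + 0.2×46.0000 = 21.2000.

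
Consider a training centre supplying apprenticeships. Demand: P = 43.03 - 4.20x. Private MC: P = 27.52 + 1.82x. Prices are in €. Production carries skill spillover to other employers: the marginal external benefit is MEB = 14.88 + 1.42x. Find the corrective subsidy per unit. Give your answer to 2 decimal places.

subsidy = €24.26 per unit

Social marginal cost = private MC − MEB = 12.64 + 0.40x.
Set SMC = demand: 12.64 + 0.40x = 43.03 - 4.20x → x* = 6.6065.
The Pigouvian subsidy equals MEB at x*: 14.88 + 1.42×6.6065 = 24.2612.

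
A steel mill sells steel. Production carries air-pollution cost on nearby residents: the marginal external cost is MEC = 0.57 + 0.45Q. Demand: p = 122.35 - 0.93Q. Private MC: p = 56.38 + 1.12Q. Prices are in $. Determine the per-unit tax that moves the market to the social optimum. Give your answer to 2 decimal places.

Social marginal cost = private MC + MEC = 56.95 + 1.57Q.
Set SMC = demand: 56.95 + 1.57Q = 122.35 - 0.93Q → Q* = 26.1600.
The Pigouvian tax equals MEC at Q*: 0.57 + 0.45×26.1600 = 12.3420.

tax = $12.34 per unit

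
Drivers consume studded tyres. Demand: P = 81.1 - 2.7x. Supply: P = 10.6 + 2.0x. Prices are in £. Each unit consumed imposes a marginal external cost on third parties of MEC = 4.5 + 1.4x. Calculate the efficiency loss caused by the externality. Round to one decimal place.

Market equilibrium (private): 10.6 + 2.0x = 81.1 - 2.7x → x_m = 15.0000.
Social marginal benefit = demand − MEC = 76.6 - 4.1x.
Set SMB = MC: 76.6 - 4.1x = 10.6 + 2.0x → x* = 10.8197.
The welfare-loss triangle has base |x_m − x*| and height MEC(x_m) (the vertical gap between SMB and MC is zero at x* and MEC at x_m).
DWL = ½ × 4.1803 × 25.5000 = 53.2988.

DWL = £53.3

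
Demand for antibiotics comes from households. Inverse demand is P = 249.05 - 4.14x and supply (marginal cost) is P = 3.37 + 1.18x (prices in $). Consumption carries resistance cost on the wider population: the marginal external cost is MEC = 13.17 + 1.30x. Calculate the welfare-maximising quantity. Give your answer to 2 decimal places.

x* = 35.12

Social marginal benefit = demand − MEC = 235.88 - 5.44x.
Set SMB = MC: 235.88 - 5.44x = 3.37 + 1.18x → x* = 35.1224.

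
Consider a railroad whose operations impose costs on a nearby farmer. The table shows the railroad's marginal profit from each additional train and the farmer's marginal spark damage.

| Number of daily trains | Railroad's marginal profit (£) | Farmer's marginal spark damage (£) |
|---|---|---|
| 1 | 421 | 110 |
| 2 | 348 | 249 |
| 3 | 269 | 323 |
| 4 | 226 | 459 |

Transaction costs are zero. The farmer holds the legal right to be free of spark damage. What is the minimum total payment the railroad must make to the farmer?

£359

Efficient level: marginal profit ≥ marginal spark damage through level 2, so k* = 2.
With the farmer holding the right, the railroad must at least compensate total damage at k*: 110 + 249 = 359.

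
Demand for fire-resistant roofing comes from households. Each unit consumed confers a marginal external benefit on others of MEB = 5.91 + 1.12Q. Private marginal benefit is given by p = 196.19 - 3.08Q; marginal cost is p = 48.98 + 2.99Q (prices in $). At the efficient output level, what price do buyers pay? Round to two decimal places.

Social marginal benefit = demand + MEB = 202.10 - 1.96Q.
Set SMB = MC: 202.10 - 1.96Q = 48.98 + 2.99Q → Q* = 30.9333.
Consumer price on the demand curve at Q*: 196.19 − 3.08×30.9333 = 100.9154.

P = $100.92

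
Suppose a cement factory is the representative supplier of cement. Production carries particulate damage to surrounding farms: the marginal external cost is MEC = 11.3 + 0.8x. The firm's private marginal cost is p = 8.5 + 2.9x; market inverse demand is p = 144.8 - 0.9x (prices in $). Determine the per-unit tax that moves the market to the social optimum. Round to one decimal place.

Social marginal cost = private MC + MEC = 19.8 + 3.7x.
Set SMC = demand: 19.8 + 3.7x = 144.8 - 0.9x → x* = 27.1739.
The Pigouvian tax equals MEC at x*: 11.3 + 0.8×27.1739 = 33.0391.

tax = $33.0 per unit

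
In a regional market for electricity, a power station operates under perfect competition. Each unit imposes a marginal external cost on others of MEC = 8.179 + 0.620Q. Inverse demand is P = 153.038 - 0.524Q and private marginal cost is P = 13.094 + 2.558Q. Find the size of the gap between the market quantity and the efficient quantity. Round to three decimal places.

9.814 units

Market equilibrium (private): 13.094 + 2.558Q = 153.038 - 0.524Q → Q_m = 45.4069.
Social marginal cost = private MC + MEC = 21.273 + 3.178Q.
Set SMC = demand: 21.273 + 3.178Q = 153.038 - 0.524Q → Q* = 35.5929.
Gap = |45.4069 − 35.5929| = 9.8140.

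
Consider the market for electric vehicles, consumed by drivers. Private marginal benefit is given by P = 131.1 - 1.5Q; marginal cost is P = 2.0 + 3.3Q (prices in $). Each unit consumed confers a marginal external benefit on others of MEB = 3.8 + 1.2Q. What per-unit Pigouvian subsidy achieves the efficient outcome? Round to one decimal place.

subsidy = $48.1 per unit

Social marginal benefit = demand + MEB = 134.9 - 0.3Q.
Set SMB = MC: 134.9 - 0.3Q = 2.0 + 3.3Q → Q* = 36.9167.
The Pigouvian subsidy equals MEB at Q*: 3.8 + 1.2×36.9167 = 48.1000.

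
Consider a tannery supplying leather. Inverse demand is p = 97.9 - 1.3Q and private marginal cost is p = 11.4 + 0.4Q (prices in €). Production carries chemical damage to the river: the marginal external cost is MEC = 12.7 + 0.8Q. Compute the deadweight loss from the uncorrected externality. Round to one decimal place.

Market equilibrium (private): 11.4 + 0.4Q = 97.9 - 1.3Q → Q_m = 50.8824.
Social marginal cost = private MC + MEC = 24.1 + 1.2Q.
Set SMC = demand: 24.1 + 1.2Q = 97.9 - 1.3Q → Q* = 29.5200.
The welfare-loss triangle has base |Q_m − Q*| and height MEC(Q_m) (the vertical gap between SMC and demand is zero at Q* and MEC at Q_m).
DWL = ½ × 21.3624 × 53.4059 = 570.4391.

DWL = €570.4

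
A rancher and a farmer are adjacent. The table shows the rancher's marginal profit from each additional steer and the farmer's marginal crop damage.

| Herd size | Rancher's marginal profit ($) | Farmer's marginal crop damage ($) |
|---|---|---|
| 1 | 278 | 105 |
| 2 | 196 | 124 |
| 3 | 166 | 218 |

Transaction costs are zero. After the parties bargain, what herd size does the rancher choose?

Bargaining reaches the level where marginal profit last exceeds marginal crop damage.
That holds through level 2 (196 ≥ 124) but not at 3 (166 < 218).

2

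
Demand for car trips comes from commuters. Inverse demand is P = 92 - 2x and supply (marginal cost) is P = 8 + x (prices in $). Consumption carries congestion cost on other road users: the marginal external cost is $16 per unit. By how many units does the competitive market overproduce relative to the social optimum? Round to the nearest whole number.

5 units

Market equilibrium (private): 8 + x = 92 - 2x → x_m = 28.0000.
Social marginal benefit = demand − MEC = 76 - 2x.
Set SMB = MC: 76 - 2x = 8 + x → x* = 22.6667.
Gap = |28.0000 − 22.6667| = 5.3333.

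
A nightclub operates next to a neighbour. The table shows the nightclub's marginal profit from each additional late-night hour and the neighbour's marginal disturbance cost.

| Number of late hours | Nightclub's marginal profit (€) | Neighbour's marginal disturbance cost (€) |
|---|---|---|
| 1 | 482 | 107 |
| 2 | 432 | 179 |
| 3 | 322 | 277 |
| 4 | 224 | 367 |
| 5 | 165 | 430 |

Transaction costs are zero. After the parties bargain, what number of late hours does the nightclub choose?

Bargaining reaches the level where marginal profit last exceeds marginal disturbance cost.
That holds through level 3 (322 ≥ 277) but not at 4 (224 < 367).

3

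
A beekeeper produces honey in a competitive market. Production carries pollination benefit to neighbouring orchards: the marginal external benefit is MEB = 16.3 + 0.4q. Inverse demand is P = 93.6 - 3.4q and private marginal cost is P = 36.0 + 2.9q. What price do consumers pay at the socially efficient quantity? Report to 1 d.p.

P = 51.0

Social marginal cost = private MC − MEB = 19.7 + 2.5q.
Set SMC = demand: 19.7 + 2.5q = 93.6 - 3.4q → q* = 12.5254.
Consumer price on the demand curve at q*: 93.6 − 3.4×12.5254 = 51.0136.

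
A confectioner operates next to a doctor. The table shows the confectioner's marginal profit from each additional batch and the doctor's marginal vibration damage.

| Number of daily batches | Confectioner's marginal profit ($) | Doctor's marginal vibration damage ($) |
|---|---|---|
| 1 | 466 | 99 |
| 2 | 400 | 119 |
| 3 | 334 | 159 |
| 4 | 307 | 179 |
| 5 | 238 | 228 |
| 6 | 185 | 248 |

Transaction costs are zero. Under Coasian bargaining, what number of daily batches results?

5

Bargaining reaches the level where marginal profit last exceeds marginal vibration damage.
That holds through level 5 (238 ≥ 228) but not at 6 (185 < 248).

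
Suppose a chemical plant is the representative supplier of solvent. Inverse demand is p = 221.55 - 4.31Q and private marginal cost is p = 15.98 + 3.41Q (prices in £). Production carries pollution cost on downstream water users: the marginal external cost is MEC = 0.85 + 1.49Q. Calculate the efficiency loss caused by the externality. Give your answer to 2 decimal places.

Market equilibrium (private): 15.98 + 3.41Q = 221.55 - 4.31Q → Q_m = 26.6282.
Social marginal cost = private MC + MEC = 16.83 + 4.90Q.
Set SMC = demand: 16.83 + 4.90Q = 221.55 - 4.31Q → Q* = 22.2280.
The welfare-loss triangle has base |Q_m − Q*| and height MEC(Q_m) (the vertical gap between SMC and demand is zero at Q* and MEC at Q_m).
DWL = ½ × 4.4002 × 40.5261 = 89.1615.

DWL = £89.16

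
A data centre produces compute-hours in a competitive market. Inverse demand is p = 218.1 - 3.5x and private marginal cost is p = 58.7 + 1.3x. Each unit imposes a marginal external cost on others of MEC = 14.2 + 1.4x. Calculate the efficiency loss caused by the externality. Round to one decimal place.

Market equilibrium (private): 58.7 + 1.3x = 218.1 - 3.5x → x_m = 33.2083.
Social marginal cost = private MC + MEC = 72.9 + 2.7x.
Set SMC = demand: 72.9 + 2.7x = 218.1 - 3.5x → x* = 23.4194.
The welfare-loss triangle has base |x_m − x*| and height MEC(x_m) (the vertical gap between SMC and demand is zero at x* and MEC at x_m).
DWL = ½ × 9.7889 × 60.6917 = 297.0525.

DWL = 297.1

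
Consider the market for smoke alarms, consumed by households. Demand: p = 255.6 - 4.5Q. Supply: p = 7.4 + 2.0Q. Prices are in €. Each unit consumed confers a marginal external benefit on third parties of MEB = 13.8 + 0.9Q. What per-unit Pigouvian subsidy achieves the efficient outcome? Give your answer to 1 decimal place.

Social marginal benefit = demand + MEB = 269.4 - 3.6Q.
Set SMB = MC: 269.4 - 3.6Q = 7.4 + 2.0Q → Q* = 46.7857.
The Pigouvian subsidy equals MEB at Q*: 13.8 + 0.9×46.7857 = 55.9071.

subsidy = €55.9 per unit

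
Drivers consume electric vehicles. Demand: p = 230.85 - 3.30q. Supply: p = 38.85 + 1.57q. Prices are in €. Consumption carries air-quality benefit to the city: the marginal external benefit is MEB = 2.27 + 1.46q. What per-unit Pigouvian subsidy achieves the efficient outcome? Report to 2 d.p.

subsidy = €85.45 per unit

Social marginal benefit = demand + MEB = 233.12 - 1.84q.
Set SMB = MC: 233.12 - 1.84q = 38.85 + 1.57q → q* = 56.9707.
The Pigouvian subsidy equals MEB at q*: 2.27 + 1.46×56.9707 = 85.4472.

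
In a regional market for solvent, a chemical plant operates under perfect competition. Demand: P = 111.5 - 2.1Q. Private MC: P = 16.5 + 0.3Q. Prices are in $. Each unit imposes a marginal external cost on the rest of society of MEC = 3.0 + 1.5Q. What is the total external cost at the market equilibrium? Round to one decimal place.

$1293.9

Market equilibrium (private): 16.5 + 0.3Q = 111.5 - 2.1Q → Q_m = 39.5833.
Total external cost = ∫₀^{Q_m} (3.0 + 1.5Q) dQ = 3.0×39.5833 + ½×1.5×39.5833² = 1293.8781.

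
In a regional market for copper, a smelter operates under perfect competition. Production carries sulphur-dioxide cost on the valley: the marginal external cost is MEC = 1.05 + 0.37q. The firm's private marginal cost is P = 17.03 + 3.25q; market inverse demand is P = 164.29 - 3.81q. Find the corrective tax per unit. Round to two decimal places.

Social marginal cost = private MC + MEC = 18.08 + 3.62q.
Set SMC = demand: 18.08 + 3.62q = 164.29 - 3.81q → q* = 19.6783.
The Pigouvian tax equals MEC at q*: 1.05 + 0.37×19.6783 = 8.3310.

tax = 8.33 per unit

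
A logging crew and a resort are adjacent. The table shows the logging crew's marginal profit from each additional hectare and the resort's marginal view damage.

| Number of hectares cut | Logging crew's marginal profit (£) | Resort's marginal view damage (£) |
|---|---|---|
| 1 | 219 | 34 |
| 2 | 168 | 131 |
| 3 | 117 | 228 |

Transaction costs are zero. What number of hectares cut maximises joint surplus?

Bargaining reaches the level where marginal profit last exceeds marginal view damage.
That holds through level 2 (168 ≥ 131) but not at 3 (117 < 228).

2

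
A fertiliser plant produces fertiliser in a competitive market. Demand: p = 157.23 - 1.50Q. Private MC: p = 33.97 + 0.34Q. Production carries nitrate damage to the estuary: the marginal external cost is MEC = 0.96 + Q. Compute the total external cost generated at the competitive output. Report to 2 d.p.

2308.08

Market equilibrium (private): 33.97 + 0.34Q = 157.23 - 1.50Q → Q_m = 66.9891.
Total external cost = ∫₀^{Q_m} (0.96 + 1.00Q) dQ = 0.96×66.9891 + ½×1.00×66.9891² = 2308.0793.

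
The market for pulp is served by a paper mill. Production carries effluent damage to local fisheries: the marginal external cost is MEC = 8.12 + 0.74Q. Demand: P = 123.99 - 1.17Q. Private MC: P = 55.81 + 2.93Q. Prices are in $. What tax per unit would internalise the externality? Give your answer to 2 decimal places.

tax = $17.30 per unit

Social marginal cost = private MC + MEC = 63.93 + 3.67Q.
Set SMC = demand: 63.93 + 3.67Q = 123.99 - 1.17Q → Q* = 12.4091.
The Pigouvian tax equals MEC at Q*: 8.12 + 0.74×12.4091 = 17.3027.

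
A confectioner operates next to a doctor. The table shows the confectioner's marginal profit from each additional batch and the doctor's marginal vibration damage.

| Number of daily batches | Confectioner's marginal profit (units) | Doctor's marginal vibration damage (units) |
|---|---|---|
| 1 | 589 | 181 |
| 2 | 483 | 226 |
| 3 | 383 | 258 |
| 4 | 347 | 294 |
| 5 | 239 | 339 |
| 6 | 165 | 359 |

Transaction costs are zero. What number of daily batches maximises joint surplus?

4

Bargaining reaches the level where marginal profit last exceeds marginal vibration damage.
That holds through level 4 (347 ≥ 294) but not at 5 (239 < 339).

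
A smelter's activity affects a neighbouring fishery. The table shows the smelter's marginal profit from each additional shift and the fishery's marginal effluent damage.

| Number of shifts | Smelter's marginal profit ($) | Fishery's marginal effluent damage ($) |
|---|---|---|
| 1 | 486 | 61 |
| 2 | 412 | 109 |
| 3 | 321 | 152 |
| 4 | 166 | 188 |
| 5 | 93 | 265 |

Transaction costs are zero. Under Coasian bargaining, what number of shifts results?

Bargaining reaches the level where marginal profit last exceeds marginal effluent damage.
That holds through level 3 (321 ≥ 152) but not at 4 (166 < 188).

3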